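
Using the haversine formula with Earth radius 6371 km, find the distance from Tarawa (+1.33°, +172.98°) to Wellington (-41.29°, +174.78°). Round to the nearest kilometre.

Δλ = 174.78 − 172.98 = 1.80°.
Δφ = -41.29 − 1.33 = -42.62°.
a = sin²(Δφ/2) + cos φ₁ · cos φ₂ · sin²(Δλ/2) = 0.132255.
c = 2·atan2(√a, √(1−a)) = 0.74441 rad → d = 6371·c ≈ 4742.61 km.

4743 km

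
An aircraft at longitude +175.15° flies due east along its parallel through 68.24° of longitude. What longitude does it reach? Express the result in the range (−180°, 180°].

-116.61°

Start at +175.15°; shift +68.24° → +243.39°.
+243.39° lies outside (−180°, 180°]; subtract 360° → -116.61°.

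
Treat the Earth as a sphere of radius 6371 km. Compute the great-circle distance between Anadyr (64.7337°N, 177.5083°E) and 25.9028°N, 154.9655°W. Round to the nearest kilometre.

Δλ = -154.9655 − 177.5083 = -332.4738°; wrapped into (−180°, 180°]: 27.5262°.
Δφ = 25.9028 − 64.7337 = -38.8309°.
a = sin²(Δφ/2) + cos φ₁ · cos φ₂ · sin²(Δλ/2) = 0.132231.
c = 2·atan2(√a, √(1−a)) = 0.74434 rad → d = 6371·c ≈ 4742.17 km.

4742 km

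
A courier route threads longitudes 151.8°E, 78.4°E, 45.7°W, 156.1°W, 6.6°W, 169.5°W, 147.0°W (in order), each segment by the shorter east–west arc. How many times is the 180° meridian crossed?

Leg 1: +151.8° → +78.4°, shortest Δλ = -73.4° (west) — does not cross 180°.
Leg 2: +78.4° → -45.7°, shortest Δλ = -124.1° (west) — does not cross 180°.
Leg 3: -45.7° → -156.1°, shortest Δλ = -110.4° (west) — does not cross 180°.
Leg 4: -156.1° → -6.6°, shortest Δλ = 149.5° (east) — does not cross 180°.
Leg 5: -6.6° → -169.5°, shortest Δλ = -162.9° (west) — does not cross 180°.
Leg 6: -169.5° → -147.0°, shortest Δλ = 22.5° (east) — does not cross 180°.
Total crossings: 0.

0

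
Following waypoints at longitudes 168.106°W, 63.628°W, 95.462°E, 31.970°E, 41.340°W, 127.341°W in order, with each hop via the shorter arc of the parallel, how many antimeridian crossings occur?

0

Leg 1: -168.106° → -63.628°, shortest Δλ = 104.478° (east) — does not cross 180°.
Leg 2: -63.628° → +95.462°, shortest Δλ = 159.09° (east) — does not cross 180°.
Leg 3: +95.462° → +31.970°, shortest Δλ = -63.492° (west) — does not cross 180°.
Leg 4: +31.970° → -41.340°, shortest Δλ = -73.31° (west) — does not cross 180°.
Leg 5: -41.340° → -127.341°, shortest Δλ = -86.001° (west) — does not cross 180°.
Total crossings: 0.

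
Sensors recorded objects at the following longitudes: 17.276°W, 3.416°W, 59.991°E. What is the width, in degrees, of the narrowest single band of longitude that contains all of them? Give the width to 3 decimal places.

77.267°

Sort the longitudes: -17.276°, -3.416°, +59.991°.
Eastward gaps between consecutive values (wrapping around): 13.860°, 63.407°, 282.733°.
Largest gap = 282.733° ⇒ minimal covering band is its complement: 360° − 282.733° = 77.267°.
Band runs from -17.276° eastward to +59.991°.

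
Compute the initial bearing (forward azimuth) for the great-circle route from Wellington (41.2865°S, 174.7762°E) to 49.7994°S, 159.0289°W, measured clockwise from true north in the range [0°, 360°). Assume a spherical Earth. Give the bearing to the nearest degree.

Δλ = -159.0289 − 174.7762 = -333.8051°; wrapped into (−180°, 180°]: 26.1949°.
θ = atan2( sin Δλ · cos φ₂ , cos φ₁ · sin φ₂ − sin φ₁ · cos φ₂ · cos Δλ )
  = atan2(0.28493, -0.19177) = 123.943° → normalised to [0°, 360°): 123.943°.

124°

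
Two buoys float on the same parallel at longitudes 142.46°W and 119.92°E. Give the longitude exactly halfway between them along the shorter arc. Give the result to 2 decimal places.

Signed shortest Δλ from -142.46° to +119.92° is -97.62°.
Midpoint longitude = -142.46° + (-97.62°)/2 = -142.46° − 48.81° = -191.27°.
Normalise into (−180°, 180°]: +168.73°.
(The naïve average (-142.46 + +119.92)/2 = -11.27° is on the wrong side of the globe.)

168.73°E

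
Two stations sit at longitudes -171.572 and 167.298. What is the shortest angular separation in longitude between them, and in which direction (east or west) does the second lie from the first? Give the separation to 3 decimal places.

Raw difference: 167.298 − -171.572 = 338.87°.
Normalise into (−180°, 180°]: 338.87° − 360° = -21.13°.
Negative ⇒ the second point lies to the west; separation 21.130°.

21.130° west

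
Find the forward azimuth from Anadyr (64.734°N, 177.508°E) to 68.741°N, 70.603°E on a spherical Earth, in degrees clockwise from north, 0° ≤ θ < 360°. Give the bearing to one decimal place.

324.9°

Δλ = 70.603 − 177.508 = -106.905°.
θ = atan2( sin Δλ · cos φ₂ , cos φ₁ · sin φ₂ − sin φ₁ · cos φ₂ · cos Δλ )
  = atan2(-0.34692, 0.49312) = -35.127° → normalised to [0°, 360°): 324.873°.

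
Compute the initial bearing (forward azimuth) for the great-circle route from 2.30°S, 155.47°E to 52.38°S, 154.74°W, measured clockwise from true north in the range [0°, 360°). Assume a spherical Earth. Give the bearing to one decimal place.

Δλ = -154.74 − 155.47 = -310.21°; wrapped into (−180°, 180°]: 49.79°.
θ = atan2( sin Δλ · cos φ₂ , cos φ₁ · sin φ₂ − sin φ₁ · cos φ₂ · cos Δλ )
  = atan2(0.46617, -0.77562) = 148.993° → normalised to [0°, 360°): 148.993°.

149.0°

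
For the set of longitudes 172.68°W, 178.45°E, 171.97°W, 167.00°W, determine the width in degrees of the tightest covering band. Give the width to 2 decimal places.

Sort the longitudes: -172.68°, -171.97°, -167.00°, +178.45°.
Eastward gaps between consecutive values (wrapping around): 0.71°, 4.97°, 345.45°, 8.87°.
Largest gap = 345.45° ⇒ minimal covering band is its complement: 360° − 345.45° = 14.55°.
Band runs from +178.45° eastward to -167.00°, crossing the antimeridian.

14.55°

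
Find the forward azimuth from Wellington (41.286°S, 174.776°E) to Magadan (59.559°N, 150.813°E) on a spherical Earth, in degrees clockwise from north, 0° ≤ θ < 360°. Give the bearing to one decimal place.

Δλ = 150.813 − 174.776 = -23.963°.
θ = atan2( sin Δλ · cos φ₂ , cos φ₁ · sin φ₂ − sin φ₁ · cos φ₂ · cos Δλ )
  = atan2(-0.20577, 0.95333) = -12.180° → normalised to [0°, 360°): 347.820°.

347.8°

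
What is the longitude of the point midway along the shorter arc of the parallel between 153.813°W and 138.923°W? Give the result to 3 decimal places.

146.368°W

Signed shortest Δλ from -153.813° to -138.923° is +14.890°.
Midpoint longitude = -153.813° + (+14.890°)/2 = -153.813° + 7.445° = -146.368°.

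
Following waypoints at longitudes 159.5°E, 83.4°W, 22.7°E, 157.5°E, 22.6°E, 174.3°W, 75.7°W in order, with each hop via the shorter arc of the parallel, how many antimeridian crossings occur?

2

Leg 1: +159.5° → -83.4°, shortest Δλ = 117.1° (east) — crosses 180°.
Leg 2: -83.4° → +22.7°, shortest Δλ = 106.1° (east) — does not cross 180°.
Leg 3: +22.7° → +157.5°, shortest Δλ = 134.8° (east) — does not cross 180°.
Leg 4: +157.5° → +22.6°, shortest Δλ = -134.9° (west) — does not cross 180°.
Leg 5: +22.6° → -174.3°, shortest Δλ = 163.1° (east) — crosses 180°.
Leg 6: -174.3° → -75.7°, shortest Δλ = 98.6° (east) — does not cross 180°.
Total crossings: 2.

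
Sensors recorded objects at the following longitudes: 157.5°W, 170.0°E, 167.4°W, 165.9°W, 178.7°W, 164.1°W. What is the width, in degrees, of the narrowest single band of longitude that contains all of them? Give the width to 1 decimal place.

Sort the longitudes: -178.7°, -167.4°, -165.9°, -164.1°, -157.5°, +170.0°.
Eastward gaps between consecutive values (wrapping around): 11.3°, 1.5°, 1.8°, 6.6°, 327.5°, 11.3°.
Largest gap = 327.5° ⇒ minimal covering band is its complement: 360° − 327.5° = 32.5°.
Band runs from +170.0° eastward to -157.5°, crossing the antimeridian.

32.5°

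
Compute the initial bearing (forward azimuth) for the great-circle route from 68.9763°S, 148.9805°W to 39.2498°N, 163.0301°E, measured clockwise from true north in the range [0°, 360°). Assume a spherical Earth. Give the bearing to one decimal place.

Δλ = 163.0301 − -148.9805 = 312.0106°; wrapped into (−180°, 180°]: -47.9894°.
θ = atan2( sin Δλ · cos φ₂ , cos φ₁ · sin φ₂ − sin φ₁ · cos φ₂ · cos Δλ )
  = atan2(-0.57539, 0.71076) = -38.992° → normalised to [0°, 360°): 321.008°.

321.0°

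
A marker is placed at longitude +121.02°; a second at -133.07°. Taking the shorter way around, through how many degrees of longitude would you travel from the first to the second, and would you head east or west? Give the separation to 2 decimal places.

Raw difference: -133.07 − 121.02 = -254.09°.
Normalise into (−180°, 180°]: -254.09° + 360° = 105.91°.
Positive ⇒ the second point lies to the east; separation 105.91°.

105.91° east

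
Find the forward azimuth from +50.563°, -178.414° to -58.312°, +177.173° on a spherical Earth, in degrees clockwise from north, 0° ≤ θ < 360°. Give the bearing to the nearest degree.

182°

Δλ = 177.173 − -178.414 = 355.587°; wrapped into (−180°, 180°]: -4.413°.
θ = atan2( sin Δλ · cos φ₂ , cos φ₁ · sin φ₂ − sin φ₁ · cos φ₂ · cos Δλ )
  = atan2(-0.04042, -0.94502) = -177.551° → normalised to [0°, 360°): 182.449°.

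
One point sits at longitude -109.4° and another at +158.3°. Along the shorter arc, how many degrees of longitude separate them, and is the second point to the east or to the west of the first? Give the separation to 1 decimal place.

Raw difference: 158.3 − -109.4 = 267.7°.
Normalise into (−180°, 180°]: 267.7° − 360° = -92.3°.
Negative ⇒ the second point lies to the west; separation 92.3°.

92.3° west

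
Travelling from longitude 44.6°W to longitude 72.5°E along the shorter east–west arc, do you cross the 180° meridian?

No

Signed shortest Δλ = ((72.5 − -44.6 + 180) mod 360) − 180 = 117.1°.
Going east by 117.1° from -44.6° reaches +72.5° without touching 180°.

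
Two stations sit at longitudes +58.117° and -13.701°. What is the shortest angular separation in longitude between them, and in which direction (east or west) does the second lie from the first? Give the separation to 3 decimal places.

Raw difference: -13.701 − 58.117 = -71.818°.
Normalise into (−180°, 180°]: -71.818° stays -71.818°.
Negative ⇒ the second point lies to the west; separation 71.818°.

71.818° west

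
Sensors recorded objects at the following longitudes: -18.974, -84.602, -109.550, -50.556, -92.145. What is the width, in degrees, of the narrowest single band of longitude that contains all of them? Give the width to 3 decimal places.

Sort the longitudes: -109.550°, -92.145°, -84.602°, -50.556°, -18.974°.
Eastward gaps between consecutive values (wrapping around): 17.405°, 7.543°, 34.046°, 31.582°, 269.424°.
Largest gap = 269.424° ⇒ minimal covering band is its complement: 360° − 269.424° = 90.576°.
Band runs from -109.550° eastward to -18.974°.

90.576°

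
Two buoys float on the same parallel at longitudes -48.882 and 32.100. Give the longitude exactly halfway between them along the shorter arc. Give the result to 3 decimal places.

Signed shortest Δλ from -48.882° to +32.100° is +80.982°.
Midpoint longitude = -48.882° + (+80.982°)/2 = -48.882° + 40.491° = -8.391°.

-8.391°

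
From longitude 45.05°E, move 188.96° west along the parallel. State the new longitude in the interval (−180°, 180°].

Start at +45.05°; shift −188.96° → -143.91°.
-143.91° already lies in (−180°, 180°].

143.91°W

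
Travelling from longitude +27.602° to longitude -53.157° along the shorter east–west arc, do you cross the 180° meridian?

Signed shortest Δλ = ((-53.157 − 27.602 + 180) mod 360) − 180 = -80.759°.
Going west by 80.759° from +27.602° reaches -53.157° without touching 180°.

No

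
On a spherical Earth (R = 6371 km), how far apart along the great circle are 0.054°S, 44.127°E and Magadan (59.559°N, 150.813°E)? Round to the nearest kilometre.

Δλ = 150.813 − 44.127 = 106.686°.
Δφ = 59.559 − -0.054 = 59.613°.
a = sin²(Δφ/2) + cos φ₁ · cos φ₂ · sin²(Δλ/2) = 0.573143.
c = 2·atan2(√a, √(1−a)) = 1.71761 rad → d = 6371·c ≈ 10942.88 km.

10943 km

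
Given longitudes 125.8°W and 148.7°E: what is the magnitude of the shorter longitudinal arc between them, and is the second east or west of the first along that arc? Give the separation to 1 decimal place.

Raw difference: 148.7 − -125.8 = 274.5°.
Normalise into (−180°, 180°]: 274.5° − 360° = -85.5°.
Negative ⇒ the second point lies to the west; separation 85.5°.

85.5° west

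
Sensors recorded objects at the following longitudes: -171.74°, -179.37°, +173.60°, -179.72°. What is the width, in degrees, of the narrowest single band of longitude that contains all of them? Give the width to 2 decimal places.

14.66°

Sort the longitudes: -179.72°, -179.37°, -171.74°, +173.60°.
Eastward gaps between consecutive values (wrapping around): 0.35°, 7.63°, 345.34°, 6.68°.
Largest gap = 345.34° ⇒ minimal covering band is its complement: 360° − 345.34° = 14.66°.
Band runs from +173.60° eastward to -171.74°, crossing the antimeridian.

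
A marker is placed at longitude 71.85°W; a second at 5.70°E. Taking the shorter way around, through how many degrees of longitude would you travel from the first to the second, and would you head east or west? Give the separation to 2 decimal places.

Raw difference: 5.70 − -71.85 = 77.55°.
Normalise into (−180°, 180°]: 77.55° stays 77.55°.
Positive ⇒ the second point lies to the east; separation 77.55°.

77.55° east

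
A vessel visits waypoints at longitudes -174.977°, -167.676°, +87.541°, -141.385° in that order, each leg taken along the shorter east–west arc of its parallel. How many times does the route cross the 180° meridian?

Leg 1: -174.977° → -167.676°, shortest Δλ = 7.301° (east) — does not cross 180°.
Leg 2: -167.676° → +87.541°, shortest Δλ = -104.783° (west) — crosses 180°.
Leg 3: +87.541° → -141.385°, shortest Δλ = 131.074° (east) — crosses 180°.
Total crossings: 2.

2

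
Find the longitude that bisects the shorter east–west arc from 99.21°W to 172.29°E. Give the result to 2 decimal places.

Signed shortest Δλ from -99.21° to +172.29° is -88.50°.
Midpoint longitude = -99.21° + (-88.50°)/2 = -99.21° − 44.25° = -143.46°.
(The naïve average (-99.21 + +172.29)/2 = 36.54° is on the wrong side of the globe.)

143.46°W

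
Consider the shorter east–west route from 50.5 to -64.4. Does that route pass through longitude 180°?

No

Signed shortest Δλ = ((-64.4 − 50.5 + 180) mod 360) − 180 = -114.9°.
Going west by 114.9° from +50.5° reaches -64.4° without touching 180°.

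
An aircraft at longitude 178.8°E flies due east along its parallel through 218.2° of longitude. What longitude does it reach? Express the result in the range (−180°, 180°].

37.0°E

Start at +178.8°; shift +218.2° → +397.0°.
+397.0° lies outside (−180°, 180°]; subtract 360° → +37.0°.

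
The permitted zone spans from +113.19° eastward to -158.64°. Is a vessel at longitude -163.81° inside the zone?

Band width going east from +113.19° to -158.64°: ((-158.64 − 113.19) mod 360) = 88.17°.
Offset of -163.81° east of the west edge: ((-163.81 − 113.19) mod 360) = 83.00°.
83.00° ≤ 88.17° ⇒ inside.

Yes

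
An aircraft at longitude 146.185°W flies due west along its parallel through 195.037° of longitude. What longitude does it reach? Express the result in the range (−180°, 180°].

Start at -146.185°; shift −195.037° → -341.222°.
-341.222° lies outside (−180°, 180°]; add 360° → +18.778°.

18.778°E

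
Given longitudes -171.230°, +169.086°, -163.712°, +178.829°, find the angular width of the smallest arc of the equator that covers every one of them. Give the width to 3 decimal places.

27.202°

Sort the longitudes: -171.230°, -163.712°, +169.086°, +178.829°.
Eastward gaps between consecutive values (wrapping around): 7.518°, 332.798°, 9.743°, 9.941°.
Largest gap = 332.798° ⇒ minimal covering band is its complement: 360° − 332.798° = 27.202°.
Band runs from +169.086° eastward to -163.712°, crossing the antimeridian.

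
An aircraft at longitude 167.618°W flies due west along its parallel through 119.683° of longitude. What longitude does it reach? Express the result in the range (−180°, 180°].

72.699°E

Start at -167.618°; shift −119.683° → -287.301°.
-287.301° lies outside (−180°, 180°]; add 360° → +72.699°.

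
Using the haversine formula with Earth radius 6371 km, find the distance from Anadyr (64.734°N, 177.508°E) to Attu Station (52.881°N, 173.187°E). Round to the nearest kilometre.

Δλ = 173.187 − 177.508 = -4.321°.
Δφ = 52.881 − 64.734 = -11.853°.
a = sin²(Δφ/2) + cos φ₁ · cos φ₂ · sin²(Δλ/2) = 0.011027.
c = 2·atan2(√a, √(1−a)) = 0.21041 rad → d = 6371·c ≈ 1340.51 km.

1341 km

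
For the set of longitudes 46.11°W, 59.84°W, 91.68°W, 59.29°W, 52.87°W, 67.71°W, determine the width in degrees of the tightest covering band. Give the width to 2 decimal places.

45.57°

Sort the longitudes: -91.68°, -67.71°, -59.84°, -59.29°, -52.87°, -46.11°.
Eastward gaps between consecutive values (wrapping around): 23.97°, 7.87°, 0.55°, 6.42°, 6.76°, 314.43°.
Largest gap = 314.43° ⇒ minimal covering band is its complement: 360° − 314.43° = 45.57°.
Band runs from -91.68° eastward to -46.11°.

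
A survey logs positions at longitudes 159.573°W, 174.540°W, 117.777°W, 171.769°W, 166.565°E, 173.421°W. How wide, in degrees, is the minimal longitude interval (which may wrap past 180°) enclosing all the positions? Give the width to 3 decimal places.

Sort the longitudes: -174.540°, -173.421°, -171.769°, -159.573°, -117.777°, +166.565°.
Eastward gaps between consecutive values (wrapping around): 1.119°, 1.652°, 12.196°, 41.796°, 284.342°, 18.895°.
Largest gap = 284.342° ⇒ minimal covering band is its complement: 360° − 284.342° = 75.658°.
Band runs from +166.565° eastward to -117.777°, crossing the antimeridian.

75.658°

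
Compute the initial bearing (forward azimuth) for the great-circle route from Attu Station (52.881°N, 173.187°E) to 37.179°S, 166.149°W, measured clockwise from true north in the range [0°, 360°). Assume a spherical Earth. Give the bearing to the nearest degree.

Δλ = -166.149 − 173.187 = -339.336°; wrapped into (−180°, 180°]: 20.664°.
θ = atan2( sin Δλ · cos φ₂ , cos φ₁ · sin φ₂ − sin φ₁ · cos φ₂ · cos Δλ )
  = atan2(0.28116, -0.95913) = 163.662° → normalised to [0°, 360°): 163.662°.

164°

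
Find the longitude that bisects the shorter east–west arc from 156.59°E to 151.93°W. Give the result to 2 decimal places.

177.67°W

Signed shortest Δλ from +156.59° to -151.93° is +51.48°.
Midpoint longitude = +156.59° + (+51.48°)/2 = +156.59° + 25.74° = +182.33°.
Normalise into (−180°, 180°]: -177.67°.
(The naïve average (+156.59 + -151.93)/2 = 2.33° is on the wrong side of the globe.)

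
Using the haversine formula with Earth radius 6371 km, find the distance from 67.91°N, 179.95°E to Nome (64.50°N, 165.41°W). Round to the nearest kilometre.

756 km

Δλ = -165.41 − 179.95 = -345.36°; wrapped into (−180°, 180°]: 14.64°.
Δφ = 64.50 − 67.91 = -3.41°.
a = sin²(Δφ/2) + cos φ₁ · cos φ₂ · sin²(Δλ/2) = 0.003513.
c = 2·atan2(√a, √(1−a)) = 0.11862 rad → d = 6371·c ≈ 755.72 km.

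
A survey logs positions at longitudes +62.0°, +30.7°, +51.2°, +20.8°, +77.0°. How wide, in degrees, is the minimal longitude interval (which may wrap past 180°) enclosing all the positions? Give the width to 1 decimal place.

56.2°

Sort the longitudes: +20.8°, +30.7°, +51.2°, +62.0°, +77.0°.
Eastward gaps between consecutive values (wrapping around): 9.9°, 20.5°, 10.8°, 15.0°, 303.8°.
Largest gap = 303.8° ⇒ minimal covering band is its complement: 360° − 303.8° = 56.2°.
Band runs from +20.8° eastward to +77.0°.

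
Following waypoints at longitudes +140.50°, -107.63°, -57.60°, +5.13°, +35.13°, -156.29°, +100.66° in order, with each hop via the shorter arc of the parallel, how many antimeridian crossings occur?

Leg 1: +140.50° → -107.63°, shortest Δλ = 111.87° (east) — crosses 180°.
Leg 2: -107.63° → -57.60°, shortest Δλ = 50.03° (east) — does not cross 180°.
Leg 3: -57.60° → +5.13°, shortest Δλ = 62.73° (east) — does not cross 180°.
Leg 4: +5.13° → +35.13°, shortest Δλ = 30.0° (east) — does not cross 180°.
Leg 5: +35.13° → -156.29°, shortest Δλ = 168.58° (east) — crosses 180°.
Leg 6: -156.29° → +100.66°, shortest Δλ = -103.05° (west) — crosses 180°.
Total crossings: 3.

3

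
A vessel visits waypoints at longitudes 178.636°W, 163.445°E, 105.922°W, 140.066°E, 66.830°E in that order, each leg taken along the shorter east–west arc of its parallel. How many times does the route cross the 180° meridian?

Leg 1: -178.636° → +163.445°, shortest Δλ = -17.919° (west) — crosses 180°.
Leg 2: +163.445° → -105.922°, shortest Δλ = 90.633° (east) — crosses 180°.
Leg 3: -105.922° → +140.066°, shortest Δλ = -114.012° (west) — crosses 180°.
Leg 4: +140.066° → +66.830°, shortest Δλ = -73.236° (west) — does not cross 180°.
Total crossings: 3.

3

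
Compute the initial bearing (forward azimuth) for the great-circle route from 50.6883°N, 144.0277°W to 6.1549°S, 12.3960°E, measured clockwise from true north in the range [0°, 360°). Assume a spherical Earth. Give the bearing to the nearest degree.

Δλ = 12.3960 − -144.0277 = 156.4237°.
θ = atan2( sin Δλ · cos φ₂ , cos φ₁ · sin φ₂ − sin φ₁ · cos φ₂ · cos Δλ )
  = atan2(0.39766, 0.63711) = 31.971° → normalised to [0°, 360°): 31.971°.

32°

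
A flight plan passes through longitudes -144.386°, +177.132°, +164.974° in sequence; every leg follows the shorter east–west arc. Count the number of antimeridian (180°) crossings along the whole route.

1

Leg 1: -144.386° → +177.132°, shortest Δλ = -38.482° (west) — crosses 180°.
Leg 2: +177.132° → +164.974°, shortest Δλ = -12.158° (west) — does not cross 180°.
Total crossings: 1.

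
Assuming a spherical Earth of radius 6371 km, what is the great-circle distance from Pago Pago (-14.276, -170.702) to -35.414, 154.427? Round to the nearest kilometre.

4195 km

Δλ = 154.427 − -170.702 = 325.129°; wrapped into (−180°, 180°]: -34.871°.
Δφ = -35.414 − -14.276 = -21.138°.
a = sin²(Δφ/2) + cos φ₁ · cos φ₂ · sin²(Δλ/2) = 0.104552.
c = 2·atan2(√a, √(1−a)) = 0.65852 rad → d = 6371·c ≈ 4195.46 km.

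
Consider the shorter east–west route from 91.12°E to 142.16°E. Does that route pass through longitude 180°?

No

Signed shortest Δλ = ((142.16 − 91.12 + 180) mod 360) − 180 = 51.04°.
Going east by 51.04° from +91.12° reaches +142.16° without touching 180°.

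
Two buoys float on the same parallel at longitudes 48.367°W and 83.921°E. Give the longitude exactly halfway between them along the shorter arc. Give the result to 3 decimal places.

Signed shortest Δλ from -48.367° to +83.921° is +132.288°.
Midpoint longitude = -48.367° + (+132.288°)/2 = -48.367° + 66.144° = +17.777°.

17.777°E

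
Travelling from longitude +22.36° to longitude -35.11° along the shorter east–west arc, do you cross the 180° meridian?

No

Signed shortest Δλ = ((-35.11 − 22.36 + 180) mod 360) − 180 = -57.47°.
Going west by 57.47° from +22.36° reaches -35.11° without touching 180°.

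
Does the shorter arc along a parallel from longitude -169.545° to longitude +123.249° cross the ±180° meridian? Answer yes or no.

Yes

Naïve |123.249 − -169.545| = 292.794° > 180°, so the shorter arc goes the other way round — across 180°.
Signed shortest Δλ = ((123.249 − -169.545 + 180) mod 360) − 180 = -67.206°.
Going west by 67.206° from -169.545° passes through 180° before reaching +123.249°.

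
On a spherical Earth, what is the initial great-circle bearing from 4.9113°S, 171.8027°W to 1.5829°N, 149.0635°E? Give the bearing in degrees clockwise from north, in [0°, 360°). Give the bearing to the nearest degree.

278°

Δλ = 149.0635 − -171.8027 = 320.8662°; wrapped into (−180°, 180°]: -39.1338°.
θ = atan2( sin Δλ · cos φ₂ , cos φ₁ · sin φ₂ − sin φ₁ · cos φ₂ · cos Δλ )
  = atan2(-0.63089, 0.09390) = -81.534° → normalised to [0°, 360°): 278.466°.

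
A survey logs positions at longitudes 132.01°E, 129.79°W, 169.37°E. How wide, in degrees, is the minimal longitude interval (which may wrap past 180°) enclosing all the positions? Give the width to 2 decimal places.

98.20°

Sort the longitudes: -129.79°, +132.01°, +169.37°.
Eastward gaps between consecutive values (wrapping around): 261.80°, 37.36°, 60.84°.
Largest gap = 261.80° ⇒ minimal covering band is its complement: 360° − 261.80° = 98.20°.
Band runs from +132.01° eastward to -129.79°, crossing the antimeridian.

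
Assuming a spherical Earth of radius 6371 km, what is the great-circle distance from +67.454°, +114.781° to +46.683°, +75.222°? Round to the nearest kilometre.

Δλ = 75.222 − 114.781 = -39.559°.
Δφ = 46.683 − 67.454 = -20.771°.
a = sin²(Δφ/2) + cos φ₁ · cos φ₂ · sin²(Δλ/2) = 0.062620.
c = 2·atan2(√a, √(1−a)) = 0.50586 rad → d = 6371·c ≈ 3222.80 km.

3223 km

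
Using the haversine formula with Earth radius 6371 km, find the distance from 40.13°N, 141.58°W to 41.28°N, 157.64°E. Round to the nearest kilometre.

5016 km

Δλ = 157.64 − -141.58 = 299.22°; wrapped into (−180°, 180°]: -60.78°.
Δφ = 41.28 − 40.13 = 1.15°.
a = sin²(Δφ/2) + cos φ₁ · cos φ₂ · sin²(Δλ/2) = 0.147146.
c = 2·atan2(√a, √(1−a)) = 0.78737 rad → d = 6371·c ≈ 5016.36 km.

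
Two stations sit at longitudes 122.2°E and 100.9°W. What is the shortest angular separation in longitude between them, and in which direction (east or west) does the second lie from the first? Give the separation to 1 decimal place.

Raw difference: -100.9 − 122.2 = -223.1°.
Normalise into (−180°, 180°]: -223.1° + 360° = 136.9°.
Positive ⇒ the second point lies to the east; separation 136.9°.

136.9° east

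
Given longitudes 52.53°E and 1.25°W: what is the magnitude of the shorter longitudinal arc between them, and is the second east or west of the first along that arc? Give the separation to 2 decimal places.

Raw difference: -1.25 − 52.53 = -53.78°.
Normalise into (−180°, 180°]: -53.78° stays -53.78°.
Negative ⇒ the second point lies to the west; separation 53.78°.

53.78° west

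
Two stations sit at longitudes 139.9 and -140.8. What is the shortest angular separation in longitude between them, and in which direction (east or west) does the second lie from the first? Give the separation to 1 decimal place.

79.3° east

Raw difference: -140.8 − 139.9 = -280.7°.
Normalise into (−180°, 180°]: -280.7° + 360° = 79.3°.
Positive ⇒ the second point lies to the east; separation 79.3°.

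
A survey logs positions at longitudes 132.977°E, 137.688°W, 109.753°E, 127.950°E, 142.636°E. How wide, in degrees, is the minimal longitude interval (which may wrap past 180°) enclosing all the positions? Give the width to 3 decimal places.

Sort the longitudes: -137.688°, +109.753°, +127.950°, +132.977°, +142.636°.
Eastward gaps between consecutive values (wrapping around): 247.441°, 18.197°, 5.027°, 9.659°, 79.676°.
Largest gap = 247.441° ⇒ minimal covering band is its complement: 360° − 247.441° = 112.559°.
Band runs from +109.753° eastward to -137.688°, crossing the antimeridian.

112.559°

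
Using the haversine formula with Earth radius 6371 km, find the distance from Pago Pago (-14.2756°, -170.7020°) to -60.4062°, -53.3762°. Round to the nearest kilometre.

Δλ = -53.3762 − -170.7020 = 117.3258°.
Δφ = -60.4062 − -14.2756 = -46.1306°.
a = sin²(Δφ/2) + cos φ₁ · cos φ₂ · sin²(Δλ/2) = 0.502641.
c = 2·atan2(√a, √(1−a)) = 1.57608 rad → d = 6371·c ≈ 10041.19 km.

10041 km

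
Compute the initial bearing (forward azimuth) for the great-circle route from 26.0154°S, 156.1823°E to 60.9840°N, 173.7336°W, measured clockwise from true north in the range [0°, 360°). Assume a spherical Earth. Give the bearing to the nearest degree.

Δλ = -173.7336 − 156.1823 = -329.9159°; wrapped into (−180°, 180°]: 30.0841°.
θ = atan2( sin Δλ · cos φ₂ , cos φ₁ · sin φ₂ − sin φ₁ · cos φ₂ · cos Δλ )
  = atan2(0.24314, 0.96997) = 14.072° → normalised to [0°, 360°): 14.072°.

14°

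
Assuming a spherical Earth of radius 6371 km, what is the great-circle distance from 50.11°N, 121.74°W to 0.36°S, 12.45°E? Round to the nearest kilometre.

12994 km

Δλ = 12.45 − -121.74 = 134.19°.
Δφ = -0.36 − 50.11 = -50.47°.
a = sin²(Δφ/2) + cos φ₁ · cos φ₂ · sin²(Δλ/2) = 0.725917.
c = 2·atan2(√a, √(1−a)) = 2.03962 rad → d = 6371·c ≈ 12994.40 km.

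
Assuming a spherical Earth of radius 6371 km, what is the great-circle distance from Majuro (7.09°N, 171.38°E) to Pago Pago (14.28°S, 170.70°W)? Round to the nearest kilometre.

Δλ = -170.70 − 171.38 = -342.08°; wrapped into (−180°, 180°]: 17.92°.
Δφ = -14.28 − 7.09 = -21.37°.
a = sin²(Δφ/2) + cos φ₁ · cos φ₂ · sin²(Δλ/2) = 0.057704.
c = 2·atan2(√a, √(1−a)) = 0.48518 rad → d = 6371·c ≈ 3091.06 km.

3091 km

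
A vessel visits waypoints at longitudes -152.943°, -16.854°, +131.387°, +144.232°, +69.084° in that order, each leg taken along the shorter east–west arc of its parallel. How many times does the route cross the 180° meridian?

Leg 1: -152.943° → -16.854°, shortest Δλ = 136.089° (east) — does not cross 180°.
Leg 2: -16.854° → +131.387°, shortest Δλ = 148.241° (east) — does not cross 180°.
Leg 3: +131.387° → +144.232°, shortest Δλ = 12.845° (east) — does not cross 180°.
Leg 4: +144.232° → +69.084°, shortest Δλ = -75.148° (west) — does not cross 180°.
Total crossings: 0.

0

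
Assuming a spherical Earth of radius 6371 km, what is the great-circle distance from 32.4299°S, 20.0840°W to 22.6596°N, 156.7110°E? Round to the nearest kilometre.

18884 km

Δλ = 156.7110 − -20.0840 = 176.7950°.
Δφ = 22.6596 − -32.4299 = 55.0895°.
a = sin²(Δφ/2) + cos φ₁ · cos φ₂ · sin²(Δλ/2) = 0.992139.
c = 2·atan2(√a, √(1−a)) = 2.96403 rad → d = 6371·c ≈ 18883.86 km.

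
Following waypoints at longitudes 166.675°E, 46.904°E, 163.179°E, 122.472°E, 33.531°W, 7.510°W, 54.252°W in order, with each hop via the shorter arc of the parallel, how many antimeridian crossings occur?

0

Leg 1: +166.675° → +46.904°, shortest Δλ = -119.771° (west) — does not cross 180°.
Leg 2: +46.904° → +163.179°, shortest Δλ = 116.275° (east) — does not cross 180°.
Leg 3: +163.179° → +122.472°, shortest Δλ = -40.707° (west) — does not cross 180°.
Leg 4: +122.472° → -33.531°, shortest Δλ = -156.003° (west) — does not cross 180°.
Leg 5: -33.531° → -7.510°, shortest Δλ = 26.021° (east) — does not cross 180°.
Leg 6: -7.510° → -54.252°, shortest Δλ = -46.742° (west) — does not cross 180°.
Total crossings: 0.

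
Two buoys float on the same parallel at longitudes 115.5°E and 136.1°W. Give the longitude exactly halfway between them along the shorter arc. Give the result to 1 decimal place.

Signed shortest Δλ from +115.5° to -136.1° is +108.4°.
Midpoint longitude = +115.5° + (+108.4°)/2 = +115.5° + 54.2° = +169.7°.
(The naïve average (+115.5 + -136.1)/2 = -10.3° is on the wrong side of the globe.)

169.7°E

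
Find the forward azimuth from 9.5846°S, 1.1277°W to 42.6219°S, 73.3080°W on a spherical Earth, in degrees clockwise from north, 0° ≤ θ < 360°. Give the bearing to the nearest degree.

Δλ = -73.3080 − -1.1277 = -72.1803°.
θ = atan2( sin Δλ · cos φ₂ , cos φ₁ · sin φ₂ − sin φ₁ · cos φ₂ · cos Δλ )
  = atan2(-0.70054, -0.63021) = -131.975° → normalised to [0°, 360°): 228.025°.

228°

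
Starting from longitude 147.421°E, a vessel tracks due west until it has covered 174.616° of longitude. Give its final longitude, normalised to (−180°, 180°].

Start at +147.421°; shift −174.616° → -27.195°.
-27.195° already lies in (−180°, 180°].

27.195°W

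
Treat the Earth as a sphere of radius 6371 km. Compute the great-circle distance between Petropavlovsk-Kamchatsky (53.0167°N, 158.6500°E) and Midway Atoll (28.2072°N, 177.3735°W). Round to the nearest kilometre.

Δλ = -177.3735 − 158.6500 = -336.0235°; wrapped into (−180°, 180°]: 23.9765°.
Δφ = 28.2072 − 53.0167 = -24.8095°.
a = sin²(Δφ/2) + cos φ₁ · cos φ₂ · sin²(Δλ/2) = 0.069018.
c = 2·atan2(√a, √(1−a)) = 0.53167 rad → d = 6371·c ≈ 3387.25 km.

3387 km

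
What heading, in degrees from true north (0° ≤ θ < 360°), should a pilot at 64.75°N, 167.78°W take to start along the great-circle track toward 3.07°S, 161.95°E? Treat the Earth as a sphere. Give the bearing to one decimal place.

212.1°

Δλ = 161.95 − -167.78 = 329.73°; wrapped into (−180°, 180°]: -30.27°.
θ = atan2( sin Δλ · cos φ₂ , cos φ₁ · sin φ₂ − sin φ₁ · cos φ₂ · cos Δλ )
  = atan2(-0.50335, -0.80287) = -147.915° → normalised to [0°, 360°): 212.085°.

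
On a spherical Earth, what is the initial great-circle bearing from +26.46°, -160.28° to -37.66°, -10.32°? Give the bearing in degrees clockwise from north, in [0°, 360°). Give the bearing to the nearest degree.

121°

Δλ = -10.32 − -160.28 = 149.96°.
θ = atan2( sin Δλ · cos φ₂ , cos φ₁ · sin φ₂ − sin φ₁ · cos φ₂ · cos Δλ )
  = atan2(0.39630, -0.24162) = 121.370° → normalised to [0°, 360°): 121.370°.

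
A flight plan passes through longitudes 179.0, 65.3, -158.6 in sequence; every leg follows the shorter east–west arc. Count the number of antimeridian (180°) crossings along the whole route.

Leg 1: +179.0° → +65.3°, shortest Δλ = -113.7° (west) — does not cross 180°.
Leg 2: +65.3° → -158.6°, shortest Δλ = 136.1° (east) — crosses 180°.
Total crossings: 1.

1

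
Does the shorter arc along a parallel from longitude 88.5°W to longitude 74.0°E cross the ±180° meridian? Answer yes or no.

Signed shortest Δλ = ((74.0 − -88.5 + 180) mod 360) − 180 = 162.5°.
Going east by 162.5° from -88.5° reaches +74.0° without touching 180°.

No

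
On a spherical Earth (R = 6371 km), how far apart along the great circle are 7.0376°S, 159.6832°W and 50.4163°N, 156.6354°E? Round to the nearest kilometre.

7641 km

Δλ = 156.6354 − -159.6832 = 316.3186°; wrapped into (−180°, 180°]: -43.6814°.
Δφ = 50.4163 − -7.0376 = 57.4539°.
a = sin²(Δφ/2) + cos φ₁ · cos φ₂ · sin²(Δλ/2) = 0.318538.
c = 2·atan2(√a, √(1−a)) = 1.19939 rad → d = 6371·c ≈ 7641.33 km.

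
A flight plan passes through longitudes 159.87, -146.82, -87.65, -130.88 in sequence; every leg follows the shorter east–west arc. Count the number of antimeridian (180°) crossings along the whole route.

Leg 1: +159.87° → -146.82°, shortest Δλ = 53.31° (east) — crosses 180°.
Leg 2: -146.82° → -87.65°, shortest Δλ = 59.17° (east) — does not cross 180°.
Leg 3: -87.65° → -130.88°, shortest Δλ = -43.23° (west) — does not cross 180°.
Total crossings: 1.

1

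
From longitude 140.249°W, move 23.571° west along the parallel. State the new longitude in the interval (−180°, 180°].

163.820°W

Start at -140.249°; shift −23.571° → -163.820°.
-163.820° already lies in (−180°, 180°].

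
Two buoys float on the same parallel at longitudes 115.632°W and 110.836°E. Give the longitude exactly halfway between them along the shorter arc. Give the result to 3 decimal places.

Signed shortest Δλ from -115.632° to +110.836° is -133.532°.
Midpoint longitude = -115.632° + (-133.532°)/2 = -115.632° − 66.766° = -182.398°.
Normalise into (−180°, 180°]: +177.602°.
(The naïve average (-115.632 + +110.836)/2 = -2.398° is on the wrong side of the globe.)

177.602°E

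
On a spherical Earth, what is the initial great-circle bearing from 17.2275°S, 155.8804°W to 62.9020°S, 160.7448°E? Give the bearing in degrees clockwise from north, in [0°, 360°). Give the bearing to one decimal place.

Δλ = 160.7448 − -155.8804 = 316.6252°; wrapped into (−180°, 180°]: -43.3748°.
θ = atan2( sin Δλ · cos φ₂ , cos φ₁ · sin φ₂ − sin φ₁ · cos φ₂ · cos Δλ )
  = atan2(-0.31283, -0.75223) = -157.419° → normalised to [0°, 360°): 202.581°.

202.6°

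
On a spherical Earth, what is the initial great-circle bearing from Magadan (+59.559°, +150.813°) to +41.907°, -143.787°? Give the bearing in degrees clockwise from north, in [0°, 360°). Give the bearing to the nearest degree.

84°

Δλ = -143.787 − 150.813 = -294.600°; wrapped into (−180°, 180°]: 65.400°.
θ = atan2( sin Δλ · cos φ₂ , cos φ₁ · sin φ₂ − sin φ₁ · cos φ₂ · cos Δλ )
  = atan2(0.67668, 0.07130) = 83.985° → normalised to [0°, 360°): 83.985°.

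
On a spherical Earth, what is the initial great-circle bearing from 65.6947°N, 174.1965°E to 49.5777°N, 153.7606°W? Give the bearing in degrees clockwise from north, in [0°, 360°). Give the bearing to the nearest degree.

119°

Δλ = -153.7606 − 174.1965 = -327.9571°; wrapped into (−180°, 180°]: 32.0429°.
θ = atan2( sin Δλ · cos φ₂ , cos φ₁ · sin φ₂ − sin φ₁ · cos φ₂ · cos Δλ )
  = atan2(0.34402, -0.18757) = 118.601° → normalised to [0°, 360°): 118.601°.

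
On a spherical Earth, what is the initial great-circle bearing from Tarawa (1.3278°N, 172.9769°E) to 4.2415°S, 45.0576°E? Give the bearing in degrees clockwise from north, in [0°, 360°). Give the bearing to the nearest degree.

Δλ = 45.0576 − 172.9769 = -127.9193°.
θ = atan2( sin Δλ · cos φ₂ , cos φ₁ · sin φ₂ − sin φ₁ · cos φ₂ · cos Δλ )
  = atan2(-0.78672, -0.05974) = -94.342° → normalised to [0°, 360°): 265.658°.

266°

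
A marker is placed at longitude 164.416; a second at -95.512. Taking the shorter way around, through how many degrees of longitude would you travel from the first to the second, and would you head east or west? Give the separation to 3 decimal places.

100.072° east

Raw difference: -95.512 − 164.416 = -259.928°.
Normalise into (−180°, 180°]: -259.928° + 360° = 100.072°.
Positive ⇒ the second point lies to the east; separation 100.072°.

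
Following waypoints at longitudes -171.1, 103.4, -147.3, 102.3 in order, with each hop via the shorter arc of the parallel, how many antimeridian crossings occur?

3

Leg 1: -171.1° → +103.4°, shortest Δλ = -85.5° (west) — crosses 180°.
Leg 2: +103.4° → -147.3°, shortest Δλ = 109.3° (east) — crosses 180°.
Leg 3: -147.3° → +102.3°, shortest Δλ = -110.4° (west) — crosses 180°.
Total crossings: 3.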